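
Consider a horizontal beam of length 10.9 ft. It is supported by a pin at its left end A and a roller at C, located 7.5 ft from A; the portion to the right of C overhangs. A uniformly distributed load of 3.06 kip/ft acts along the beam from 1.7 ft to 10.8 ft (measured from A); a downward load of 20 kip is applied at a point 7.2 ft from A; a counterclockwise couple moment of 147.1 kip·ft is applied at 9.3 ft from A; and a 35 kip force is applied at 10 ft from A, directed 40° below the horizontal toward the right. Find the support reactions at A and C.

A_x = -26.81 kip, A_y = 17.56 kip, C_y = 52.79 kip

Resultant of the distributed load: 3.06 × 9.1 = 27.846 kip at 6.25 ft from A.
ΣM about A: C_y·7.5 − (3.06·9.1)·6.25 − 20·7.2 + 147.1 − 35·sin40°·10 = 0 → C_y = 395.913/7.5 = 52.7884 ≈ 52.79 kip.
ΣF_y = 0: A_y + 52.7884 − 3.06·9.1 − 20 − 35·sin40° = 0 → A_y = 17.56 kip.
ΣF_x = 0: A_x + 35·cos40° = 0 → A_x = -26.81 kip.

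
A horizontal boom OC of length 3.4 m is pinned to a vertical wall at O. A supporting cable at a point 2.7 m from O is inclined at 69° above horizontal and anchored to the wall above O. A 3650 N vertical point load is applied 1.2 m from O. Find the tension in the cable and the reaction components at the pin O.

T = 1738 N, O_x = 622.7 N, O_y = 2028 N

ΣM about O: T·sin69°·2.7 − 3650·1.2 = 0 → T = 4380/(2.7·0.93358) = 1737.64 ≈ 1738 N.
ΣF_x = 0: O_x − T·cos69° = 0 → O_x = 1737.64 × 0.358368 = 622.7 N.
ΣF_y = 0: O_y + T·sin69° − 3650 = 0 → O_y = 3650 − 1737.64 × 0.93358 = 2028 N.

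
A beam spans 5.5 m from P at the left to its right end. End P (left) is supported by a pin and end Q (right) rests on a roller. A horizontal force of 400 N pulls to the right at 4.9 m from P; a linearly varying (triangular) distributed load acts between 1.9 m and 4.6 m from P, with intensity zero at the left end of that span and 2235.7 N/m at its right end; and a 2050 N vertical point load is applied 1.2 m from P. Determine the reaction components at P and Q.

P_x = -400.0 N, P_y = 2591 N, Q_y = 2478 N

Resultant of the triangular load: ½ × 2235.7 × 2.7 = 3018.195 N, acting at 3.7 m from P (one-third of the span from the peak).
Taking moments about P: Q_y·5.5 − (½·2235.7·2.7)·3.7 − 2050·1.2 = 0 → Q_y = 13627.3215/5.5 = 2477.69 ≈ 2478 N.
ΣF_y = 0: P_y + 2477.69 − ½·2235.7·2.7 − 2050 = 0 → P_y = 2591 N.
ΣF_x = 0: P_x + 400 = 0 → P_x = -400.0 N.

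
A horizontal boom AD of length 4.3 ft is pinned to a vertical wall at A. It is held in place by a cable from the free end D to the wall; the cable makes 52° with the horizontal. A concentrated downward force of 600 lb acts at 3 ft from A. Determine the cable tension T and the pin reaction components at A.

T = 531.2 lb, A_x = 327.0 lb, A_y = 181.4 lb

ΣM about A: T·sin52°·4.3 − 600·3 = 0 → T = 1800/(4.3·0.788011) = 531.217 ≈ 531.2 lb.
ΣF_x = 0: A_x − T·cos52° = 0 → A_x = 531.217 × 0.615661 = 327.0 lb.
ΣF_y = 0: A_y + T·sin52° − 600 = 0 → A_y = 600 − 531.217 × 0.788011 = 181.4 lb.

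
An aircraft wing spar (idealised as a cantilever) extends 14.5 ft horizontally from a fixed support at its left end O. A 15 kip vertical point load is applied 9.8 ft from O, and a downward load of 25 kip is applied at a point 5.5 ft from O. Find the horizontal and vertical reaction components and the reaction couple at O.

ΣF_x = 0: O_x = 0.
ΣF_y = 0: O_y − 15 − 25 = 0 → O_y = 40.00 kip.
ΣM about O: M_O − 15·9.8 − 25·5.5 = 0 → M_O = 284.5 kip·ft.

O_x = 0, O_y = 40.00 kip, M_O = 284.5 kip·ft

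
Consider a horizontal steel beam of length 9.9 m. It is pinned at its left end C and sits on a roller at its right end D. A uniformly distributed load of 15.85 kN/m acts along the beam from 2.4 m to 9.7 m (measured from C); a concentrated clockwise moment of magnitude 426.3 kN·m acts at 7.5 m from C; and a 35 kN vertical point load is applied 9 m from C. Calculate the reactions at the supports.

C_x = 0, C_y = 5.118 kN, D_y = 145.6 kN

Resultant of the distributed load: 15.85 × 7.3 = 115.705 kN at 6.05 m from C.
Taking moments about C: D_y·9.9 − (15.85·7.3)·6.05 − 426.3 − 35·9 = 0 → D_y = 1441.31525/9.9 = 145.587 ≈ 145.6 kN.
ΣF_y = 0: C_y + 145.587 − 15.85·7.3 − 35 = 0 → C_y = 5.118 kN.
ΣF_x = 0: no horizontal applied forces, so C_x = 0.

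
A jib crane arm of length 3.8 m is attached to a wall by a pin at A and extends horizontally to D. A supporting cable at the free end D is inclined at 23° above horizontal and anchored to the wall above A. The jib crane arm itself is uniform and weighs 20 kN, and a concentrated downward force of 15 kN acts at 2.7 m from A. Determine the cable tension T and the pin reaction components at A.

T = 52.87 kN, A_x = 48.67 kN, A_y = 14.34 kN

ΣM about A: T·sin23°·3.8 − 20·1.9 − 15·2.7 = 0 → T = 78.5/(3.8·0.390731) = 52.8699 ≈ 52.87 kN.
ΣF_x = 0: A_x − T·cos23° = 0 → A_x = 52.8699 × 0.920505 = 48.67 kN.
ΣF_y = 0: A_y + T·sin23° − 20 − 15 = 0 → A_y = 35 − 52.8699 × 0.390731 = 14.34 kN.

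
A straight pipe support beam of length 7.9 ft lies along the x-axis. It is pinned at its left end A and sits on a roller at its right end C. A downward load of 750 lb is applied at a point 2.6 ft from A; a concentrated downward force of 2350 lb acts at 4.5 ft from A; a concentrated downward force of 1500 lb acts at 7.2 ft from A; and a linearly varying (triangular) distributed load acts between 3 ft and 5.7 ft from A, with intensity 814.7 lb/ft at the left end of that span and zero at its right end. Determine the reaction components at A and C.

A_x = 0, A_y = 2204 lb, C_y = 3495 lb

Resultant of the triangular load: ½ × 814.7 × 2.7 = 1099.845 lb, acting at 3.9 ft from A (one-third of the span from the peak).
Taking moments about A: C_y·7.9 − 750·2.6 − 2350·4.5 − 1500·7.2 − (½·814.7·2.7)·3.9 = 0 → C_y = 27614.3955/7.9 = 3495.49 ≈ 3495 lb.
ΣF_y = 0: A_y + 3495.49 − 750 − 2350 − 1500 − ½·814.7·2.7 = 0 → A_y = 2204 lb.
ΣF_x = 0: no horizontal applied forces, so A_x = 0.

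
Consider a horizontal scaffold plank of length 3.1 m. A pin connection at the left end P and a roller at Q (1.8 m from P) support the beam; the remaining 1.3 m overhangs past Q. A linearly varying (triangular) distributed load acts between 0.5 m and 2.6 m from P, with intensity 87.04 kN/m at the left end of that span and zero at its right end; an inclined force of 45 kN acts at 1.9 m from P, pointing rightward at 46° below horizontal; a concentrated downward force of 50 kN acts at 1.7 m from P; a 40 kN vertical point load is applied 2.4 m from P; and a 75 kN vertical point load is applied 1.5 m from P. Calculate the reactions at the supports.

Resultant of the triangular load: ½ × 87.04 × 2.1 = 91.392 kN, acting at 1.2 m from P (one-third of the span from the peak).
ΣM about P: Q_y·1.8 − (½·87.04·2.1)·1.2 − 45·sin46°·1.9 − 50·1.7 − 40·2.4 − 75·1.5 = 0 → Q_y = 464.674/1.8 = 258.152 ≈ 258.2 kN.
ΣF_y = 0: P_y + 258.152 − ½·87.04·2.1 − 45·sin46° − 50 − 40 − 75 = 0 → P_y = 30.61 kN.
ΣF_x = 0: P_x + 45·cos46° = 0 → P_x = -31.26 kN.

P_x = -31.26 kN, P_y = 30.61 kN, Q_y = 258.2 kN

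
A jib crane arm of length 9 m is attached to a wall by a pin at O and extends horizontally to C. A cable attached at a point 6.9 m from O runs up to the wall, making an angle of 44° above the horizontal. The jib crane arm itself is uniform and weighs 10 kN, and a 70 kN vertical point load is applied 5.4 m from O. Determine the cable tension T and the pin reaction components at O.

T = 88.25 kN, O_x = 63.48 kN, O_y = 18.70 kN

ΣM about O: T·sin44°·6.9 − 10·4.5 − 70·5.4 = 0 → T = 423/(6.9·0.694658) = 88.2511 ≈ 88.25 kN.
ΣF_x = 0: O_x − T·cos44° = 0 → O_x = 88.2511 × 0.71934 = 63.48 kN.
ΣF_y = 0: O_y + T·sin44° − 10 − 70 = 0 → O_y = 80 − 88.2511 × 0.694658 = 18.70 kN.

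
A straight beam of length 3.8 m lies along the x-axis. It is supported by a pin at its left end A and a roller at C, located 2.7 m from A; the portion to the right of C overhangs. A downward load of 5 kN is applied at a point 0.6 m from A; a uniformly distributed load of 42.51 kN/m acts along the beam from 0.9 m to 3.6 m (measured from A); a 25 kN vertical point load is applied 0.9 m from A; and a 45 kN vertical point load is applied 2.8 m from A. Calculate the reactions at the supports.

Resultant of the distributed load: 42.51 × 2.7 = 114.777 kN at 2.25 m from A.
ΣM about A: C_y·2.7 − 5·0.6 − (42.51·2.7)·2.25 − 25·0.9 − 45·2.8 = 0 → C_y = 409.74825/2.7 = 151.759 ≈ 151.8 kN.
ΣF_y = 0: A_y + 151.759 − 5 − 42.51·2.7 − 25 − 45 = 0 → A_y = 38.02 kN.
ΣF_x = 0: no horizontal applied forces, so A_x = 0.

A_x = 0, A_y = 38.02 kN, C_y = 151.8 kN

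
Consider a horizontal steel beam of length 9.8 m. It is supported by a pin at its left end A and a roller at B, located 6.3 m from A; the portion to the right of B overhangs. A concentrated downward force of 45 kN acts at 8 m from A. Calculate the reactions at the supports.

A_x = 0, A_y = -12.14 kN, B_y = 57.14 kN

Moments about A: B_y·6.3 − 45·8 = 0 → B_y = 360/6.3 = 57.1429 ≈ 57.14 kN.
ΣF_y = 0: A_y + 57.1429 − 45 = 0 → A_y = -12.14 kN.
ΣF_x = 0: no horizontal applied forces, so A_x = 0.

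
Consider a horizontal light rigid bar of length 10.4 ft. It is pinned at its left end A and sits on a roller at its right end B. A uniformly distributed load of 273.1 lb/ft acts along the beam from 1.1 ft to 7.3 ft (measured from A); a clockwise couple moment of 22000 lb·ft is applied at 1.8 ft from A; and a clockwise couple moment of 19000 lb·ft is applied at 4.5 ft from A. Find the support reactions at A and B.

A_x = 0, A_y = -2933 lb, B_y = 4626 lb

Resultant of the distributed load: 273.1 × 6.2 = 1693.22 lb at 4.2 ft from A.
Taking moments about A: B_y·10.4 − (273.1·6.2)·4.2 − 22000 − 19000 = 0 → B_y = 48111.524/10.4 = 4626.11 ≈ 4626 lb.
ΣF_y = 0: A_y + 4626.11 − 273.1·6.2 = 0 → A_y = -2933 lb.
ΣF_x = 0: no horizontal applied forces, so A_x = 0.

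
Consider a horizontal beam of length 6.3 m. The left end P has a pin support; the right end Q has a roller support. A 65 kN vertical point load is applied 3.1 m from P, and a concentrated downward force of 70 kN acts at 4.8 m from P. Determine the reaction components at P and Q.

Taking moments about P: Q_y·6.3 − 65·3.1 − 70·4.8 = 0 → Q_y = 537.5/6.3 = 85.3175 ≈ 85.32 kN.
ΣF_y = 0: P_y + 85.3175 − 65 − 70 = 0 → P_y = 49.68 kN.
ΣF_x = 0: no horizontal applied forces, so P_x = 0.

P_x = 0, P_y = 49.68 kN, Q_y = 85.32 kN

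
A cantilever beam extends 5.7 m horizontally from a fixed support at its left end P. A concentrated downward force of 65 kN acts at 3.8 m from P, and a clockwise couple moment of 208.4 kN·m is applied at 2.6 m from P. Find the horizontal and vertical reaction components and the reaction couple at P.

ΣF_x = 0: P_x = 0.
ΣF_y = 0: P_y − 65 = 0 → P_y = 65.00 kN.
ΣM about P: M_P − 65·3.8 − 208.4 = 0 → M_P = 455.4 kN·m.

P_x = 0, P_y = 65.00 kN, M_P = 455.4 kN·m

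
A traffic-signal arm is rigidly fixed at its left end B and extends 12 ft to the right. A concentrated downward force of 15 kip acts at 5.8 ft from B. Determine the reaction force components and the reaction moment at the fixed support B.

ΣF_x = 0: B_x = 0.
ΣF_y = 0: B_y − 15 = 0 → B_y = 15.00 kip.
ΣM about B: M_B − 15·5.8 = 0 → M_B = 87.00 kip·ft.

B_x = 0, B_y = 15.00 kip, M_B = 87.00 kip·ft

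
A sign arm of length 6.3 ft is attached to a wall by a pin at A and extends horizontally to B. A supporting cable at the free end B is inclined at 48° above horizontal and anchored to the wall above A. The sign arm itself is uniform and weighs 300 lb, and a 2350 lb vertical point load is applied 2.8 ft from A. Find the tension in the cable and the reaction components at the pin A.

T = 1607 lb, A_x = 1075 lb, A_y = 1456 lb

ΣM about A: T·sin48°·6.3 − 300·3.15 − 2350·2.8 = 0 → T = 7525/(6.3·0.743145) = 1607.28 ≈ 1607 lb.
ΣF_x = 0: A_x − T·cos48° = 0 → A_x = 1607.28 × 0.669131 = 1075 lb.
ΣF_y = 0: A_y + T·sin48° − 300 − 2350 = 0 → A_y = 2650 − 1607.28 × 0.743145 = 1456 lb.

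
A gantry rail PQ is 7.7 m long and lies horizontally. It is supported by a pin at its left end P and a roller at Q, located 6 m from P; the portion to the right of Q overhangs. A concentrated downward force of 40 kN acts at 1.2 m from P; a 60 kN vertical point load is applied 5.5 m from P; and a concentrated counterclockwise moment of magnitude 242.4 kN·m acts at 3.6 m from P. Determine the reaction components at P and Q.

Moments about P: Q_y·6 − 40·1.2 − 60·5.5 + 242.4 = 0 → Q_y = 135.6/6 = 22.60 kN.
ΣF_y = 0: P_y + 22.6 − 40 − 60 = 0 → P_y = 77.40 kN.
ΣF_x = 0: no horizontal applied forces, so P_x = 0.

P_x = 0, P_y = 77.40 kN, Q_y = 22.60 kN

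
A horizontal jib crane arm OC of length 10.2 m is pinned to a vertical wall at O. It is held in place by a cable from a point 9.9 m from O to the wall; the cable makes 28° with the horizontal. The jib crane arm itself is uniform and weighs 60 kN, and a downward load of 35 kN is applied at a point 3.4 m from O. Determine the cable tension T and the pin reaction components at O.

T = 91.44 kN, O_x = 80.74 kN, O_y = 52.07 kN

ΣM about O: T·sin28°·9.9 − 60·5.1 − 35·3.4 = 0 → T = 425/(9.9·0.469472) = 91.4416 ≈ 91.44 kN.
ΣF_x = 0: O_x − T·cos28° = 0 → O_x = 91.4416 × 0.882948 = 80.74 kN.
ΣF_y = 0: O_y + T·sin28° − 60 − 35 = 0 → O_y = 95 − 91.4416 × 0.469472 = 52.07 kN.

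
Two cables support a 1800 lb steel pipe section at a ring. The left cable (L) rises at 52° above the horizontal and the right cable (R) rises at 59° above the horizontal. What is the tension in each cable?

ΣF_x = 0: −T_L·cos52° + T_R·cos59° = 0 → T_R = 1.19537·T_L.
ΣF_y = 0: T_L·sin52° + T_R·sin59° = 1800.
Substitute: T_L·(0.788011 + 1.19537·0.857167) = 1800 → T_L = 993.025 ≈ 993.0 lb.
Then T_R = 1.19537 × 993.025 = 1187 lb.

T_L = 993.0 lb, T_R = 1187 lb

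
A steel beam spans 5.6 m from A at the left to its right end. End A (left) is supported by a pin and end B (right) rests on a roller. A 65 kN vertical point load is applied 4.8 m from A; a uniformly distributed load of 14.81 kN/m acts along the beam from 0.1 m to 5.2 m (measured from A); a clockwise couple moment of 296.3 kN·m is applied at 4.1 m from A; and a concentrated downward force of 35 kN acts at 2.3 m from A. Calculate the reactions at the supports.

A_x = 0, A_y = 16.79 kN, B_y = 158.7 kN

Resultant of the distributed load: 14.81 × 5.1 = 75.531 kN at 2.65 m from A.
ΣM about A: B_y·5.6 − 65·4.8 − (14.81·5.1)·2.65 − 296.3 − 35·2.3 = 0 → B_y = 888.95715/5.6 = 158.742 ≈ 158.7 kN.
ΣF_y = 0: A_y + 158.742 − 65 − 14.81·5.1 − 35 = 0 → A_y = 16.79 kN.
ΣF_x = 0: no horizontal applied forces, so A_x = 0.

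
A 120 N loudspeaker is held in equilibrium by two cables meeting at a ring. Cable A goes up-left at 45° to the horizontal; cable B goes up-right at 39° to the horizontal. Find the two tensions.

ΣF_x = 0: −T_A·cos45° + T_B·cos39° = 0 → T_B = 0.909876·T_A.
ΣF_y = 0: T_A·sin45° + T_B·sin39° = 120.
Substitute: T_A·(0.707107 + 0.909876·0.62932) = 120 → T_A = 93.7712 ≈ 93.77 N.
Then T_B = 0.909876 × 93.7712 = 85.32 N.

T_A = 93.77 N, T_B = 85.32 N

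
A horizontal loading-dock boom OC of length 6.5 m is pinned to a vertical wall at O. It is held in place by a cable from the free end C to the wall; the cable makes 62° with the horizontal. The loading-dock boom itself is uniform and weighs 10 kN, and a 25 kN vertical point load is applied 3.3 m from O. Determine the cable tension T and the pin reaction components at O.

ΣM about O: T·sin62°·6.5 − 10·3.25 − 25·3.3 = 0 → T = 115/(6.5·0.882948) = 20.0378 ≈ 20.04 kN.
ΣF_x = 0: O_x − T·cos62° = 0 → O_x = 20.0378 × 0.469472 = 9.407 kN.
ΣF_y = 0: O_y + T·sin62° − 10 − 25 = 0 → O_y = 35 − 20.0378 × 0.882948 = 17.31 kN.

T = 20.04 kN, O_x = 9.407 kN, O_y = 17.31 kN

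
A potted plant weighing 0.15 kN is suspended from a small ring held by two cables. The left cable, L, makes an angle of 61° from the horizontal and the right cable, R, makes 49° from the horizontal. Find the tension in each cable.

T_L = 0.1047 kN, T_R = 0.07739 kN

ΣF_x = 0: −T_L·cos61° + T_R·cos49° = 0 → T_R = 0.738973·T_L.
ΣF_y = 0: T_L·sin61° + T_R·sin49° = 0.15.
Substitute: T_L·(0.87462 + 0.738973·0.75471) = 0.15 → T_L = 0.104724 ≈ 0.1047 kN.
Then T_R = 0.738973 × 0.104724 = 0.07739 kN.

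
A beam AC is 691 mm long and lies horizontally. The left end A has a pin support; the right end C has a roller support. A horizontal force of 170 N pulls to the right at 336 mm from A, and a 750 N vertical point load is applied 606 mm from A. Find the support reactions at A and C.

A_x = -170.0 N, A_y = 92.26 N, C_y = 657.7 N

ΣM about A: C_y·691 − 750·606 = 0 → C_y = 454500/691 = 657.742 ≈ 657.7 N.
ΣF_y = 0: A_y + 657.742 − 750 = 0 → A_y = 92.26 N.
ΣF_x = 0: A_x + 170 = 0 → A_x = -170.0 N.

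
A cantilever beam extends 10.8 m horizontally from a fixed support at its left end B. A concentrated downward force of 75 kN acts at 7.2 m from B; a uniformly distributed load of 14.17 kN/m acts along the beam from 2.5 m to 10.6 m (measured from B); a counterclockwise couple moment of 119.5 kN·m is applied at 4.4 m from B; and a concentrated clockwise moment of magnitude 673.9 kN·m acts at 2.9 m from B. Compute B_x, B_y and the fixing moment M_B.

Resultant of the distributed load: 14.17 × 8.1 = 114.777 kN at 6.55 m from B.
ΣF_x = 0: B_x = 0.
ΣF_y = 0: B_y − 75 − 14.17·8.1 = 0 → B_y = 189.8 kN.
ΣM about B: M_B − 75·7.2 − (14.17·8.1)·6.55 + 119.5 − 673.9 = 0 → M_B = 1846 kN·m.

B_x = 0, B_y = 189.8 kN, M_B = 1846 kN·m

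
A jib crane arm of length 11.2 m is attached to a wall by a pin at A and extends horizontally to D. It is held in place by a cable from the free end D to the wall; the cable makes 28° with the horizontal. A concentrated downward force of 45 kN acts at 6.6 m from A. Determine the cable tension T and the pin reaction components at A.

ΣM about A: T·sin28°·11.2 − 45·6.6 = 0 → T = 297/(11.2·0.469472) = 56.4844 ≈ 56.48 kN.
ΣF_x = 0: A_x − T·cos28° = 0 → A_x = 56.4844 × 0.882948 = 49.87 kN.
ΣF_y = 0: A_y + T·sin28° − 45 = 0 → A_y = 45 − 56.4844 × 0.469472 = 18.48 kN.

T = 56.48 kN, A_x = 49.87 kN, A_y = 18.48 kN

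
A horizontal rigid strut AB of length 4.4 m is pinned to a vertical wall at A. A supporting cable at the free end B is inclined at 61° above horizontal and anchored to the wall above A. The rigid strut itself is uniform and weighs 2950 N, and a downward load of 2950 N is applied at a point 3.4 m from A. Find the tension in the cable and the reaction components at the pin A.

ΣM about A: T·sin61°·4.4 − 2950·2.2 − 2950·3.4 = 0 → T = 16520/(4.4·0.87462) = 4292.77 ≈ 4293 N.
ΣF_x = 0: A_x − T·cos61° = 0 → A_x = 4292.77 × 0.48481 = 2081 N.
ΣF_y = 0: A_y + T·sin61° − 2950 − 2950 = 0 → A_y = 5900 − 4292.77 × 0.87462 = 2145 N.

T = 4293 N, A_x = 2081 N, A_y = 2145 N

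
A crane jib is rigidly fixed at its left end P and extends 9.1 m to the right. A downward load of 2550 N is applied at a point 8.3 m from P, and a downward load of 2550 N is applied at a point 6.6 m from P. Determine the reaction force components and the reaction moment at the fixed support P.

P_x = 0, P_y = 5100 N, M_P = 38000 N·m

ΣF_x = 0: P_x = 0.
ΣF_y = 0: P_y − 2550 − 2550 = 0 → P_y = 5100 N.
ΣM about P: M_P − 2550·8.3 − 2550·6.6 = 0 → M_P = 38000 N·m.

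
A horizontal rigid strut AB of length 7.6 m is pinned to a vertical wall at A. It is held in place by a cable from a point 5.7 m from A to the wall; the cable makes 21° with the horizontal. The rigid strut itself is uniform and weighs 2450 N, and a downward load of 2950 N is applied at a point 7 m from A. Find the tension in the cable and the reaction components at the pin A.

T = 14670 N, A_x = 13690 N, A_y = 143.9 N

ΣM about A: T·sin21°·5.7 − 2450·3.8 − 2950·7 = 0 → T = 29960/(5.7·0.358368) = 14666.9 ≈ 14670 N.
ΣF_x = 0: A_x − T·cos21° = 0 → A_x = 14666.9 × 0.93358 = 13690 N.
ΣF_y = 0: A_y + T·sin21° − 2450 − 2950 = 0 → A_y = 5400 − 14666.9 × 0.358368 = 143.9 N.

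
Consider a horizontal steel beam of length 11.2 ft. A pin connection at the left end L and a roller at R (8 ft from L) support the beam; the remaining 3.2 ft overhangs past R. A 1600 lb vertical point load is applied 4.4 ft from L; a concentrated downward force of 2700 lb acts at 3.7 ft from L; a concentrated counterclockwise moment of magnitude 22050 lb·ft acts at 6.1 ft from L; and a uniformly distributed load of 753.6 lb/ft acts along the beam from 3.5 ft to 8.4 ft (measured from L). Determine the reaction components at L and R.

L_x = 0, L_y = 5874 lb, R_y = 2119 lb

Resultant of the distributed load: 753.6 × 4.9 = 3692.64 lb at 5.95 ft from L.
Moments about L: R_y·8 − 1600·4.4 − 2700·3.7 + 22050 − (753.6·4.9)·5.95 = 0 → R_y = 16951.208/8 = 2118.9 ≈ 2119 lb.
ΣF_y = 0: L_y + 2118.9 − 1600 − 2700 − 753.6·4.9 = 0 → L_y = 5874 lb.
ΣF_x = 0: no horizontal applied forces, so L_x = 0.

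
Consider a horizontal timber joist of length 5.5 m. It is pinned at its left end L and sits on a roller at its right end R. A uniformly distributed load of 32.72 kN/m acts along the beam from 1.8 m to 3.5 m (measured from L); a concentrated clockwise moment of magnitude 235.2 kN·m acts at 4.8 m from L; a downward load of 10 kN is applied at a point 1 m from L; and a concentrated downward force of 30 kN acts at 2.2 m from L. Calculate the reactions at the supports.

L_x = 0, L_y = 12.24 kN, R_y = 83.38 kN

Resultant of the distributed load: 32.72 × 1.7 = 55.624 kN at 2.65 m from L.
ΣM about L: R_y·5.5 − (32.72·1.7)·2.65 − 235.2 − 10·1 − 30·2.2 = 0 → R_y = 458.6036/5.5 = 83.3825 ≈ 83.38 kN.
ΣF_y = 0: L_y + 83.3825 − 32.72·1.7 − 10 − 30 = 0 → L_y = 12.24 kN.
ΣF_x = 0: no horizontal applied forces, so L_x = 0.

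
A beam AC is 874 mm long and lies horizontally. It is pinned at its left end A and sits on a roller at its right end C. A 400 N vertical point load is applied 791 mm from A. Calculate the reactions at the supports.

A_x = 0, A_y = 37.99 N, C_y = 362.0 N

Moments about A: C_y·874 − 400·791 = 0 → C_y = 316400/874 = 362.014 ≈ 362.0 N.
ΣF_y = 0: A_y + 362.014 − 400 = 0 → A_y = 37.99 N.
ΣF_x = 0: no horizontal applied forces, so A_x = 0.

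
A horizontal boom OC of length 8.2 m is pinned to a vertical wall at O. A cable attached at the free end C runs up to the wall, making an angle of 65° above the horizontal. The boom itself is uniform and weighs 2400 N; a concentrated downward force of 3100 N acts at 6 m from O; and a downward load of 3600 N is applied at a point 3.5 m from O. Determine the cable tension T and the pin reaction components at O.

ΣM about O: T·sin65°·8.2 − 2400·4.1 − 3100·6 − 3600·3.5 = 0 → T = 41040/(8.2·0.906308) = 5522.27 ≈ 5522 N.
ΣF_x = 0: O_x − T·cos65° = 0 → O_x = 5522.27 × 0.422618 = 2334 N.
ΣF_y = 0: O_y + T·sin65° − 2400 − 3100 − 3600 = 0 → O_y = 9100 − 5522.27 × 0.906308 = 4095 N.

T = 5522 N, O_x = 2334 N, O_y = 4095 N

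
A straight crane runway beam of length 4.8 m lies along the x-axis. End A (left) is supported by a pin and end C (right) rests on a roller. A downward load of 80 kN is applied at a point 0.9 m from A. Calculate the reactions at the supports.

Moments about A: C_y·4.8 − 80·0.9 = 0 → C_y = 72/4.8 = 15.00 kN.
ΣF_y = 0: A_y + 15 − 80 = 0 → A_y = 65.00 kN.
ΣF_x = 0: no horizontal applied forces, so A_x = 0.

A_x = 0, A_y = 65.00 kN, C_y = 15.00 kN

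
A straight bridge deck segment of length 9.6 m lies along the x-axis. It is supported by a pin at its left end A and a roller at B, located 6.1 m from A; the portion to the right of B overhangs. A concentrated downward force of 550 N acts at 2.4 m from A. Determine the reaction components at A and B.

Moments about A: B_y·6.1 − 550·2.4 = 0 → B_y = 1320/6.1 = 216.393 ≈ 216.4 N.
ΣF_y = 0: A_y + 216.393 − 550 = 0 → A_y = 333.6 N.
ΣF_x = 0: no horizontal applied forces, so A_x = 0.

A_x = 0, A_y = 333.6 N, B_y = 216.4 N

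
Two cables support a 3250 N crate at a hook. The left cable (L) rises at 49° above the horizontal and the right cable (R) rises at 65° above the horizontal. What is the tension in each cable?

ΣF_x = 0: −T_L·cos49° + T_R·cos65° = 0 → T_R = 1.55237·T_L.
ΣF_y = 0: T_L·sin49° + T_R·sin65° = 3250.
Substitute: T_L·(0.75471 + 1.55237·0.906308) = 3250 → T_L = 1503.49 ≈ 1503 N.
Then T_R = 1.55237 × 1503.49 = 2334 N.

T_L = 1503 N, T_R = 2334 N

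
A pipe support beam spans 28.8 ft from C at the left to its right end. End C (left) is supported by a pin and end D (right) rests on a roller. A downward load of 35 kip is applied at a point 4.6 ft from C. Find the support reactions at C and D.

ΣM about C: D_y·28.8 − 35·4.6 = 0 → D_y = 161/28.8 = 5.59028 ≈ 5.590 kip.
ΣF_y = 0: C_y + 5.59028 − 35 = 0 → C_y = 29.41 kip.
ΣF_x = 0: no horizontal applied forces, so C_x = 0.

C_x = 0, C_y = 29.41 kip, D_y = 5.590 kip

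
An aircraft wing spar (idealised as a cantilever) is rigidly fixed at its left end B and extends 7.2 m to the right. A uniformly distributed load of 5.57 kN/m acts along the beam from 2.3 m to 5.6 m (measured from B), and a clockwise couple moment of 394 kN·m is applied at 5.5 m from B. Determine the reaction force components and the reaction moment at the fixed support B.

Resultant of the distributed load: 5.57 × 3.3 = 18.381 kN at 3.95 m from B.
ΣF_x = 0: B_x = 0.
ΣF_y = 0: B_y − 5.57·3.3 = 0 → B_y = 18.38 kN.
ΣM about B: M_B − (5.57·3.3)·3.95 − 394 = 0 → M_B = 466.6 kN·m.

B_x = 0, B_y = 18.38 kN, M_B = 466.6 kN·m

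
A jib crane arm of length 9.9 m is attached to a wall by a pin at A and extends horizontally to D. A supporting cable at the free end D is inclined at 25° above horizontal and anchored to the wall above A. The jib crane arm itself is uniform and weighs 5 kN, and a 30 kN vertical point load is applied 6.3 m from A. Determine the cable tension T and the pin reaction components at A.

T = 51.09 kN, A_x = 46.30 kN, A_y = 13.41 kN

ΣM about A: T·sin25°·9.9 − 5·4.95 − 30·6.3 = 0 → T = 213.75/(9.9·0.422618) = 51.0885 ≈ 51.09 kN.
ΣF_x = 0: A_x − T·cos25° = 0 → A_x = 51.0885 × 0.906308 = 46.30 kN.
ΣF_y = 0: A_y + T·sin25° − 5 − 30 = 0 → A_y = 35 − 51.0885 × 0.422618 = 13.41 kN.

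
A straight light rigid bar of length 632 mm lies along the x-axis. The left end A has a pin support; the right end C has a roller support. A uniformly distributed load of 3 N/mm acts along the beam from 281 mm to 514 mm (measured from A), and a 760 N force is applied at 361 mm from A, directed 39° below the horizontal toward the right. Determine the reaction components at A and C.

Resultant of the distributed load: 3 × 233 = 699 N at 397.5 mm from A.
Moments about A: C_y·632 − (3·233)·397.5 − 760·sin39°·361 = 0 → C_y = 450513/632 = 712.837 ≈ 712.8 N.
ΣF_y = 0: A_y + 712.837 − 3·233 − 760·sin39° = 0 → A_y = 464.4 N.
ΣF_x = 0: A_x + 760·cos39° = 0 → A_x = -590.6 N.

A_x = -590.6 N, A_y = 464.4 N, C_y = 712.8 N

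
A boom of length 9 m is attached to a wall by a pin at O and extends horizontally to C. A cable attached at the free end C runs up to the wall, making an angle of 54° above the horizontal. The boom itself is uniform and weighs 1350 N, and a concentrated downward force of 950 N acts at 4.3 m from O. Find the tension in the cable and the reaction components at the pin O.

ΣM about O: T·sin54°·9 − 1350·4.5 − 950·4.3 = 0 → T = 10160/(9·0.809017) = 1395.38 ≈ 1395 N.
ΣF_x = 0: O_x − T·cos54° = 0 → O_x = 1395.38 × 0.587785 = 820.2 N.
ΣF_y = 0: O_y + T·sin54° − 1350 − 950 = 0 → O_y = 2300 − 1395.38 × 0.809017 = 1171 N.

T = 1395 N, O_x = 820.2 N, O_y = 1171 N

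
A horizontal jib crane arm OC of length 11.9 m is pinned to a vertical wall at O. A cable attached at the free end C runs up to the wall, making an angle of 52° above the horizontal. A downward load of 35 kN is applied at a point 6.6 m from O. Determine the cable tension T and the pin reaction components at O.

T = 24.63 kN, O_x = 15.17 kN, O_y = 15.59 kN

ΣM about O: T·sin52°·11.9 − 35·6.6 = 0 → T = 231/(11.9·0.788011) = 24.6339 ≈ 24.63 kN.
ΣF_x = 0: O_x − T·cos52° = 0 → O_x = 24.6339 × 0.615661 = 15.17 kN.
ΣF_y = 0: O_y + T·sin52° − 35 = 0 → O_y = 35 − 24.6339 × 0.788011 = 15.59 kN.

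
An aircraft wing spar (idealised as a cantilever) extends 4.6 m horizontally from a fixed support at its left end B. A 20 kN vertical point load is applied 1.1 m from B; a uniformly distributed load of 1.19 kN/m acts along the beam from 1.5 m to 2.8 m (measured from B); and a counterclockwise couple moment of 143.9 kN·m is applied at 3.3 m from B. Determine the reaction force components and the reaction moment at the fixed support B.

Resultant of the distributed load: 1.19 × 1.3 = 1.547 kN at 2.15 m from B.
ΣF_x = 0: B_x = 0.
ΣF_y = 0: B_y − 20 − 1.19·1.3 = 0 → B_y = 21.55 kN.
ΣM about B: M_B − 20·1.1 − (1.19·1.3)·2.15 + 143.9 = 0 → M_B = -118.6 kN·m.

B_x = 0, B_y = 21.55 kN, M_B = -118.6 kN·m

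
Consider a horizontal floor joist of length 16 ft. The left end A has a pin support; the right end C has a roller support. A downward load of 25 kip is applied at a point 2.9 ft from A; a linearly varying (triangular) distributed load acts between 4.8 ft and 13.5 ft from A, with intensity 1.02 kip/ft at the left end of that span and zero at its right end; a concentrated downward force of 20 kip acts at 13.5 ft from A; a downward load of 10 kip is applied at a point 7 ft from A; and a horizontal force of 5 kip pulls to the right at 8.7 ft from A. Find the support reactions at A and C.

Resultant of the triangular load: ½ × 1.02 × 8.7 = 4.437 kip, acting at 7.7 ft from A (one-third of the span from the peak).
Taking moments about A: C_y·16 − 25·2.9 − (½·1.02·8.7)·7.7 − 20·13.5 − 10·7 = 0 → C_y = 446.6649/16 = 27.9166 ≈ 27.92 kip.
ΣF_y = 0: A_y + 27.9166 − 25 − ½·1.02·8.7 − 20 − 10 = 0 → A_y = 31.52 kip.
ΣF_x = 0: A_x + 5 = 0 → A_x = -5.000 kip.

A_x = -5.000 kip, A_y = 31.52 kip, C_y = 27.92 kip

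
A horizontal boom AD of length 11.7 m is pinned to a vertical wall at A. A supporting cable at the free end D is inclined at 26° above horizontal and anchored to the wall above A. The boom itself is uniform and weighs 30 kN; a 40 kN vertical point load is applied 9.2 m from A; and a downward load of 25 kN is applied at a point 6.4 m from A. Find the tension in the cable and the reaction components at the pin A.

ΣM about A: T·sin26°·11.7 − 30·5.85 − 40·9.2 − 25·6.4 = 0 → T = 703.5/(11.7·0.438371) = 137.163 ≈ 137.2 kN.
ΣF_x = 0: A_x − T·cos26° = 0 → A_x = 137.163 × 0.898794 = 123.3 kN.
ΣF_y = 0: A_y + T·sin26° − 30 − 40 − 25 = 0 → A_y = 95 − 137.163 × 0.438371 = 34.87 kN.

T = 137.2 kN, A_x = 123.3 kN, A_y = 34.87 kN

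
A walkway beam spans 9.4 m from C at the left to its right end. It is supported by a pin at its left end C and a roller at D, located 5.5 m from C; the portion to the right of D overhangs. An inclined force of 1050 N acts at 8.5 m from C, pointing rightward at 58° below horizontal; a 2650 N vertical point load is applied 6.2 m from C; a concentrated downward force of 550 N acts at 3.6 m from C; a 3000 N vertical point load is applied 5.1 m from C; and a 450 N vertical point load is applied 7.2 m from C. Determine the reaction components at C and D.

Taking moments about C: D_y·5.5 − 1050·sin58°·8.5 − 2650·6.2 − 550·3.6 − 3000·5.1 − 450·7.2 = 0 → D_y = 44518.8/5.5 = 8094.33 ≈ 8094 N.
ΣF_y = 0: C_y + 8094.33 − 1050·sin58° − 2650 − 550 − 3000 − 450 = 0 → C_y = -553.9 N.
ΣF_x = 0: C_x + 1050·cos58° = 0 → C_x = -556.4 N.

C_x = -556.4 N, C_y = -553.9 N, D_y = 8094 N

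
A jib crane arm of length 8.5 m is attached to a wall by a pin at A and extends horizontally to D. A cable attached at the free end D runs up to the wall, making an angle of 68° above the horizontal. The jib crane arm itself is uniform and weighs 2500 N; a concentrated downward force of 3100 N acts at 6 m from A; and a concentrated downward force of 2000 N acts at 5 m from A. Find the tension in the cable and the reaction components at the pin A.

T = 4977 N, A_x = 1864 N, A_y = 2985 N

ΣM about A: T·sin68°·8.5 − 2500·4.25 − 3100·6 − 2000·5 = 0 → T = 39225/(8.5·0.927184) = 4977.12 ≈ 4977 N.
ΣF_x = 0: A_x − T·cos68° = 0 → A_x = 4977.12 × 0.374607 = 1864 N.
ΣF_y = 0: A_y + T·sin68° − 2500 − 3100 − 2000 = 0 → A_y = 7600 − 4977.12 × 0.927184 = 2985 N.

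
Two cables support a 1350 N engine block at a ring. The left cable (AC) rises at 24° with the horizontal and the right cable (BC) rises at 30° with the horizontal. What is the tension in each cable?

ΣF_x = 0: −T_AC·cos24° + T_BC·cos30° = 0 → T_BC = 1.05487·T_AC.
ΣF_y = 0: T_AC·sin24° + T_BC·sin30° = 1350.
Substitute: T_AC·(0.406737 + 1.05487·0.5) = 1350 → T_AC = 1445.13 ≈ 1445 N.
Then T_BC = 1.05487 × 1445.13 = 1524 N.

T_AC = 1445 N, T_BC = 1524 N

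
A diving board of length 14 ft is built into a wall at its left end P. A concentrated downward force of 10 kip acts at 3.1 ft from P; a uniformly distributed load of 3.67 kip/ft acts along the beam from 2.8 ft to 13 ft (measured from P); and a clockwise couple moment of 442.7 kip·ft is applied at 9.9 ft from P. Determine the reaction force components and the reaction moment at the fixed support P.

P_x = 0, P_y = 47.43 kip, M_P = 769.4 kip·ft

Resultant of the distributed load: 3.67 × 10.2 = 37.434 kip at 7.9 ft from P.
ΣF_x = 0: P_x = 0.
ΣF_y = 0: P_y − 10 − 3.67·10.2 = 0 → P_y = 47.43 kip.
ΣM about P: M_P − 10·3.1 − (3.67·10.2)·7.9 − 442.7 = 0 → M_P = 769.4 kip·ft.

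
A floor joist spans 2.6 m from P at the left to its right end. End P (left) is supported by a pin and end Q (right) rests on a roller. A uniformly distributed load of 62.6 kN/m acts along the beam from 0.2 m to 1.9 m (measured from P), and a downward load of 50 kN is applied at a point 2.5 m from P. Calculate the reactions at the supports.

Resultant of the distributed load: 62.6 × 1.7 = 106.42 kN at 1.05 m from P.
Moments about P: Q_y·2.6 − (62.6·1.7)·1.05 − 50·2.5 = 0 → Q_y = 236.741/2.6 = 91.0542 ≈ 91.05 kN.
ΣF_y = 0: P_y + 91.0542 − 62.6·1.7 − 50 = 0 → P_y = 65.37 kN.
ΣF_x = 0: no horizontal applied forces, so P_x = 0.

P_x = 0, P_y = 65.37 kN, Q_y = 91.05 kN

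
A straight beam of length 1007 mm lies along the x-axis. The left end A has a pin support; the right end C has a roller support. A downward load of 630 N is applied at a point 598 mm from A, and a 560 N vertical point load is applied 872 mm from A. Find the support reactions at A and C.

A_x = 0, A_y = 331.0 N, C_y = 859.0 N

Moments about A: C_y·1007 − 630·598 − 560·872 = 0 → C_y = 865060/1007 = 859.047 ≈ 859.0 N.
ΣF_y = 0: A_y + 859.047 − 630 − 560 = 0 → A_y = 331.0 N.
ΣF_x = 0: no horizontal applied forces, so A_x = 0.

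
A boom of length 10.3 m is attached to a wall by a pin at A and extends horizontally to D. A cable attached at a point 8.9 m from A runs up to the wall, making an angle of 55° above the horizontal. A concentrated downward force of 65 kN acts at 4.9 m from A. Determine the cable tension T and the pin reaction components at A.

ΣM about A: T·sin55°·8.9 − 65·4.9 = 0 → T = 318.5/(8.9·0.819152) = 43.6873 ≈ 43.69 kN.
ΣF_x = 0: A_x − T·cos55° = 0 → A_x = 43.6873 × 0.573576 = 25.06 kN.
ΣF_y = 0: A_y + T·sin55° − 65 = 0 → A_y = 65 − 43.6873 × 0.819152 = 29.21 kN.

T = 43.69 kN, A_x = 25.06 kN, A_y = 29.21 kN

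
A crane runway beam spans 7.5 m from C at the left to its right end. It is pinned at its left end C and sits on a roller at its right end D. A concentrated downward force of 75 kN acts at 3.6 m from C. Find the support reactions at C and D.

C_x = 0, C_y = 39.00 kN, D_y = 36.00 kN

Moments about C: D_y·7.5 − 75·3.6 = 0 → D_y = 270/7.5 = 36.00 kN.
ΣF_y = 0: C_y + 36 − 75 = 0 → C_y = 39.00 kN.
ΣF_x = 0: no horizontal applied forces, so C_x = 0.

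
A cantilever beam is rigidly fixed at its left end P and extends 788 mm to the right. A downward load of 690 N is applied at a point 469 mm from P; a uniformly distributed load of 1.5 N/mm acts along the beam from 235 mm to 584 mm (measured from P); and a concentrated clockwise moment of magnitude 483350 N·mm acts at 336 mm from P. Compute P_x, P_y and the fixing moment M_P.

P_x = 0, P_y = 1214 N, M_P = 1021000 N·mm

Resultant of the distributed load: 1.5 × 349 = 523.5 N at 409.5 mm from P.
ΣF_x = 0: P_x = 0.
ΣF_y = 0: P_y − 690 − 1.5·349 = 0 → P_y = 1214 N.
ΣM about P: M_P − 690·469 − (1.5·349)·409.5 − 483350 = 0 → M_P = 1021000 N·mm.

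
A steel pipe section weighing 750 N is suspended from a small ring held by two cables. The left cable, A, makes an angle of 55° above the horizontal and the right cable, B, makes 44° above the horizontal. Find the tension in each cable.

ΣF_x = 0: −T_A·cos55° + T_B·cos44° = 0 → T_B = 0.797365·T_A.
ΣF_y = 0: T_A·sin55° + T_B·sin44° = 750.
Substitute: T_A·(0.819152 + 0.797365·0.694658) = 750 → T_A = 546.23 ≈ 546.2 N.
Then T_B = 0.797365 × 546.23 = 435.5 N.

T_A = 546.2 N, T_B = 435.5 N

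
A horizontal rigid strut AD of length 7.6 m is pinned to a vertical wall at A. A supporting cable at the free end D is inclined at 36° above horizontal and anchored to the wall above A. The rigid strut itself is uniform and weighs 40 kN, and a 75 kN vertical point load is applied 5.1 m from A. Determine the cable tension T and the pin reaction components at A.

ΣM about A: T·sin36°·7.6 − 40·3.8 − 75·5.1 = 0 → T = 534.5/(7.6·0.587785) = 119.651 ≈ 119.7 kN.
ΣF_x = 0: A_x − T·cos36° = 0 → A_x = 119.651 × 0.809017 = 96.80 kN.
ΣF_y = 0: A_y + T·sin36° − 40 − 75 = 0 → A_y = 115 − 119.651 × 0.587785 = 44.67 kN.

T = 119.7 kN, A_x = 96.80 kN, A_y = 44.67 kN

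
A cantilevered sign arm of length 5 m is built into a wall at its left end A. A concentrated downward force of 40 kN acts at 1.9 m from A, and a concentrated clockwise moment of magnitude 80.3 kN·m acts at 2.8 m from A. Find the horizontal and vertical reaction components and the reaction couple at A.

A_x = 0, A_y = 40.00 kN, M_A = 156.3 kN·m

ΣF_x = 0: A_x = 0.
ΣF_y = 0: A_y − 40 = 0 → A_y = 40.00 kN.
ΣM about A: M_A − 40·1.9 − 80.3 = 0 → M_A = 156.3 kN·m.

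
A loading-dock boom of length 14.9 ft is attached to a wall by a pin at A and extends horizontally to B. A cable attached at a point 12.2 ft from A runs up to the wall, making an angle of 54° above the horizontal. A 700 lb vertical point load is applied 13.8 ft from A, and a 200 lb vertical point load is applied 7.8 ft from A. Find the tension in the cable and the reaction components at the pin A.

ΣM about A: T·sin54°·12.2 − 700·13.8 − 200·7.8 = 0 → T = 11220/(12.2·0.809017) = 1136.78 ≈ 1137 lb.
ΣF_x = 0: A_x − T·cos54° = 0 → A_x = 1136.78 × 0.587785 = 668.2 lb.
ΣF_y = 0: A_y + T·sin54° − 700 − 200 = 0 → A_y = 900 − 1136.78 × 0.809017 = -19.67 lb.

T = 1137 lb, A_x = 668.2 lb, A_y = -19.67 lb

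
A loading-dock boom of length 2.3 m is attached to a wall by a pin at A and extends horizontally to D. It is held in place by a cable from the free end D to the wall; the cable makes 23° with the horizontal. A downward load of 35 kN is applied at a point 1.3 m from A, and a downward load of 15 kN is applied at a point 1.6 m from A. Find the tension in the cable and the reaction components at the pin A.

ΣM about A: T·sin23°·2.3 − 35·1.3 − 15·1.6 = 0 → T = 69.5/(2.3·0.390731) = 77.3355 ≈ 77.34 kN.
ΣF_x = 0: A_x − T·cos23° = 0 → A_x = 77.3355 × 0.920505 = 71.19 kN.
ΣF_y = 0: A_y + T·sin23° − 35 − 15 = 0 → A_y = 50 − 77.3355 × 0.390731 = 19.78 kN.

T = 77.34 kN, A_x = 71.19 kN, A_y = 19.78 kN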